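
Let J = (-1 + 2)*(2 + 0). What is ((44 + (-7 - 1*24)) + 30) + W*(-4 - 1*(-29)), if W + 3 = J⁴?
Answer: 368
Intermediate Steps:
J = 2 (J = 1*2 = 2)
W = 13 (W = -3 + 2⁴ = -3 + 16 = 13)
((44 + (-7 - 1*24)) + 30) + W*(-4 - 1*(-29)) = ((44 + (-7 - 1*24)) + 30) + 13*(-4 - 1*(-29)) = ((44 + (-7 - 24)) + 30) + 13*(-4 + 29) = ((44 - 31) + 30) + 13*25 = (13 + 30) + 325 = 43 + 325 = 368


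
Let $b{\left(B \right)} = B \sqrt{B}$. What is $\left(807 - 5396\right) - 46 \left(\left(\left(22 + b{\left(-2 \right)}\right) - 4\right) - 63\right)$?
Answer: $-2519 + 92 i \sqrt{2} \approx -2519.0 + 130.11 i$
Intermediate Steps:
$b{\left(B \right)} = B^{\frac{3}{2}}$
$\left(807 - 5396\right) - 46 \left(\left(\left(22 + b{\left(-2 \right)}\right) - 4\right) - 63\right) = \left(807 - 5396\right) - 46 \left(\left(\left(22 + \left(-2\right)^{\frac{3}{2}}\right) - 4\right) - 63\right) = -4589 - 46 \left(\left(\left(22 - 2 i \sqrt{2}\right) - 4\right) - 63\right) = -4589 - 46 \left(\left(18 - 2 i \sqrt{2}\right) - 63\right) = -4589 - 46 \left(-45 - 2 i \sqrt{2}\right) = -4589 + \left(2070 + 92 i \sqrt{2}\right) = -2519 + 92 i \sqrt{2}$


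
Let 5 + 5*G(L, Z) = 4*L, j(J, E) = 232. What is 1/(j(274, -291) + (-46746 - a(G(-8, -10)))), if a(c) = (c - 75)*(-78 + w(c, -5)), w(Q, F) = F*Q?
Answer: -5/249462 ≈ -2.0043e-5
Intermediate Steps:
G(L, Z) = -1 + 4*L/5 (G(L, Z) = -1 + (4*L)/5 = -1 + 4*L/5)
a(c) = (-78 - 5*c)*(-75 + c) (a(c) = (c - 75)*(-78 - 5*c) = (-75 + c)*(-78 - 5*c) = (-78 - 5*c)*(-75 + c))
1/(j(274, -291) + (-46746 - a(G(-8, -10)))) = 1/(232 + (-46746 - (5850 - 5*(-1 + (⅘)*(-8))² + 297*(-1 + (⅘)*(-8))))) = 1/(232 + (-46746 - (5850 - 5*(-1 - 32/5)² + 297*(-1 - 32/5)))) = 1/(232 + (-46746 - (5850 - 5*(-37/5)² + 297*(-37/5)))) = 1/(232 + (-46746 - (5850 - 5*1369/25 - 10989/5))) = 1/(232 + (-46746 - (5850 - 1369/5 - 10989/5))) = 1/(232 + (-46746 - 1*16892/5)) = 1/(232 + (-46746 - 16892/5)) = 1/(232 - 250622/5) = 1/(-249462/5) = -5/249462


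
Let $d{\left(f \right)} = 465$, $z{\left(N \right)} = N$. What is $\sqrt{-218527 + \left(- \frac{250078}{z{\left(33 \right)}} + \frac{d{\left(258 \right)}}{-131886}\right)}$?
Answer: $\frac{i \sqrt{5875003782955538}}{161194} \approx 475.5 i$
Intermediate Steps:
$\sqrt{-218527 + \left(- \frac{250078}{z{\left(33 \right)}} + \frac{d{\left(258 \right)}}{-131886}\right)} = \sqrt{-218527 + \left(- \frac{250078}{33} + \frac{465}{-131886}\right)} = \sqrt{-218527 + \left(\left(-250078\right) \frac{1}{33} + 465 \left(- \frac{1}{131886}\right)\right)} = \sqrt{-218527 - \frac{1221548239}{161194}} = \sqrt{- \frac{36446789477}{161194}} = \frac{i \sqrt{5875003782955538}}{161194}$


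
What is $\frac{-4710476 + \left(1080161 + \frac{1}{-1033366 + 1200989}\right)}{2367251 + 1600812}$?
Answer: $- \frac{608524291244}{665138624249} \approx -0.91488$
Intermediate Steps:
$\frac{-4710476 + \left(1080161 + \frac{1}{-1033366 + 1200989}\right)}{2367251 + 1600812} = \frac{-4710476 + \left(1080161 + \frac{1}{167623}\right)}{3968063} = \left(-4710476 + \left(1080161 + \frac{1}{167623}\right)\right) \frac{1}{3968063} = \left(-4710476 + \frac{181059827304}{167623}\right) \frac{1}{3968063} = \left(- \frac{608524291244}{167623}\right) \frac{1}{3968063} = - \frac{608524291244}{665138624249}$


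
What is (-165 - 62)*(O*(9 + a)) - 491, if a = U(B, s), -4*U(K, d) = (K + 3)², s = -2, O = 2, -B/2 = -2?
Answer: 1969/2 ≈ 984.50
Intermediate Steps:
B = 4 (B = -2*(-2) = 4)
U(K, d) = -(3 + K)²/4 (U(K, d) = -(K + 3)²/4 = -(3 + K)²/4)
a = -49/4 (a = -(3 + 4)²/4 = -¼*7² = -¼*49 = -49/4 ≈ -12.250)
(-165 - 62)*(O*(9 + a)) - 491 = (-165 - 62)*(2*(9 - 49/4)) - 491 = -454*(-13)/4 - 491 = -227*(-13/2) - 491 = 2951/2 - 491 = 1969/2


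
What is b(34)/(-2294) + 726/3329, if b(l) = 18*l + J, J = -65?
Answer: -155519/7636726 ≈ -0.020365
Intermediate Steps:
b(l) = -65 + 18*l (b(l) = 18*l - 65 = -65 + 18*l)
b(34)/(-2294) + 726/3329 = (-65 + 18*34)/(-2294) + 726/3329 = (-65 + 612)*(-1/2294) + 726*(1/3329) = 547*(-1/2294) + 726/3329 = -547/2294 + 726/3329 = -155519/7636726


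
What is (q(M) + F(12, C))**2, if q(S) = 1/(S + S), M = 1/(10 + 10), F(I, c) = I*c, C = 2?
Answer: 1156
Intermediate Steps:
M = 1/20 ≈ 0.050000
q(S) = 1/(2*S)
(q(M) + F(12, C))**2 = (1/(2*(1/20)) + 12*2)**2 = ((1/2)*20 + 24)**2 = (10 + 24)**2 = 34**2 = 1156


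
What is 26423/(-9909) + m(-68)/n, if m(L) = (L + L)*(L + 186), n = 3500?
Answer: -62875033/8670375 ≈ -7.2517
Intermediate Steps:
m(L) = 2*L*(186 + L) (m(L) = (2*L)*(186 + L) = 2*L*(186 + L))
26423/(-9909) + m(-68)/n = 26423/(-9909) + (2*(-68)*(186 - 68))/3500 = 26423*(-1/9909) + (2*(-68)*118)*(1/3500) = -26423/9909 - 16048*1/3500 = -26423/9909 - 4012/875 = -62875033/8670375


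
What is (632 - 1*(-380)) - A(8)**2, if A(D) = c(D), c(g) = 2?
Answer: 1008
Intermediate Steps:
A(D) = 2
(632 - 1*(-380)) - A(8)**2 = (632 - 1*(-380)) - 1*2**2 = (632 + 380) - 1*4 = 1012 - 4 = 1008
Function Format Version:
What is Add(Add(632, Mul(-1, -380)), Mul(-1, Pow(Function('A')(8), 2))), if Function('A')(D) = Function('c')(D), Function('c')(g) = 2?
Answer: 1008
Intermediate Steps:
Function('A')(D) = 2
Add(Add(632, Mul(-1, -380)), Mul(-1, Pow(Function('A')(8), 2))) = Add(Add(632, Mul(-1, -380)), Mul(-1, Pow(2, 2))) = Add(Add(632, 380), Mul(-1, 4)) = Add(1012, -4) = 1008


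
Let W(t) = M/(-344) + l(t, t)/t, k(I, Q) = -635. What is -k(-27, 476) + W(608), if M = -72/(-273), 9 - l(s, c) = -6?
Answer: 1510787911/2379104 ≈ 635.02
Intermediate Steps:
l(s, c) = 15 (l(s, c) = 9 - 1*(-6) = 9 + 6 = 15)
M = 24/91 (M = -72*(-1/273) = 24/91 ≈ 0.26374)
W(t) = -3/3913 + 15/t (W(t) = (24/91)/(-344) + 15/t = (24/91)*(-1/344) + 15/t = -3/3913 + 15/t)
-k(-27, 476) + W(608) = -1*(-635) + (-3/3913 + 15/608) = 635 + (-3/3913 + 15*(1/608)) = 635 + (-3/3913 + 15/608) = 635 + 56871/2379104 = 1510787911/2379104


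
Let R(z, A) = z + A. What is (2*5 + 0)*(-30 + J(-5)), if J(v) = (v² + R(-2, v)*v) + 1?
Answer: 310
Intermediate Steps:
R(z, A) = A + z
J(v) = 1 + v² + v*(-2 + v) (J(v) = (v² + (v - 2)*v) + 1 = (v² + (-2 + v)*v) + 1 = (v² + v*(-2 + v)) + 1 = 1 + v² + v*(-2 + v))
(2*5 + 0)*(-30 + J(-5)) = (2*5 + 0)*(-30 + (1 + (-5)² - 5*(-2 - 5))) = (10 + 0)*(-30 + (1 + 25 - 5*(-7))) = 10*(-30 + (1 + 25 + 35)) = 10*(-30 + 61) = 10*31 = 310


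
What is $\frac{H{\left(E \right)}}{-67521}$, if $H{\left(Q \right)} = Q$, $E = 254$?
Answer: $- \frac{254}{67521} \approx -0.0037618$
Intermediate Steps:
$\frac{H{\left(E \right)}}{-67521} = \frac{254}{-67521} = 254 \left(- \frac{1}{67521}\right) = - \frac{254}{67521}$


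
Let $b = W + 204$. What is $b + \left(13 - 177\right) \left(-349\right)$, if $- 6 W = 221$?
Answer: $\frac{344419}{6} \approx 57403.0$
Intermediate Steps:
$W = - \frac{221}{6}$ ($W = \left(- \frac{1}{6}\right) 221 = - \frac{221}{6} \approx -36.833$)
$b = \frac{1003}{6}$ ($b = - \frac{221}{6} + 204 = \frac{1003}{6} \approx 167.17$)
$b + \left(13 - 177\right) \left(-349\right) = \frac{1003}{6} + \left(13 - 177\right) \left(-349\right) = \frac{1003}{6} - -57236 = \frac{1003}{6} + 57236 = \frac{344419}{6}$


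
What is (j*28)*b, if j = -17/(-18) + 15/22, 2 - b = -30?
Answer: 144256/99 ≈ 1457.1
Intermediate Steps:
b = 32 (b = 2 - 1*(-30) = 2 + 30 = 32)
j = 161/99 (j = -17*(-1/18) + 15*(1/22) = 17/18 + 15/22 = 161/99 ≈ 1.6263)
(j*28)*b = ((161/99)*28)*32 = (4508/99)*32 = 144256/99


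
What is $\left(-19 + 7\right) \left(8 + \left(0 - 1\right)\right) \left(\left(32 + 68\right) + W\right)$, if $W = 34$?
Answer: $-11256$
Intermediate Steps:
$\left(-19 + 7\right) \left(8 + \left(0 - 1\right)\right) \left(\left(32 + 68\right) + W\right) = \left(-19 + 7\right) \left(8 + \left(0 - 1\right)\right) \left(\left(32 + 68\right) + 34\right) = - 12 \left(8 + \left(0 - 1\right)\right) \left(100 + 34\right) = - 12 \left(8 - 1\right) 134 = \left(-12\right) 7 \cdot 134 = \left(-84\right) 134 = -11256$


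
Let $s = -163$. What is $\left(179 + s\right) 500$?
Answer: $8000$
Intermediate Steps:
$\left(179 + s\right) 500 = \left(179 - 163\right) 500 = 16 \cdot 500 = 8000$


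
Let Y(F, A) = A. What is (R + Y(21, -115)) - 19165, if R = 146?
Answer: -19134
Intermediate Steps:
(R + Y(21, -115)) - 19165 = (146 - 115) - 19165 = 31 - 19165 = -19134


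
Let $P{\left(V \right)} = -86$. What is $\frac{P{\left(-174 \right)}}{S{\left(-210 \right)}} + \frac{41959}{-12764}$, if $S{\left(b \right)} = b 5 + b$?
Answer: $- \frac{12942659}{4020660} \approx -3.219$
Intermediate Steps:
$S{\left(b \right)} = 6 b$ ($S{\left(b \right)} = 5 b + b = 6 b$)
$\frac{P{\left(-174 \right)}}{S{\left(-210 \right)}} + \frac{41959}{-12764} = - \frac{86}{6 \left(-210\right)} + \frac{41959}{-12764} = - \frac{86}{-1260} + 41959 \left(- \frac{1}{12764}\right) = \left(-86\right) \left(- \frac{1}{1260}\right) - \frac{41959}{12764} = \frac{43}{630} - \frac{41959}{12764} = - \frac{12942659}{4020660}$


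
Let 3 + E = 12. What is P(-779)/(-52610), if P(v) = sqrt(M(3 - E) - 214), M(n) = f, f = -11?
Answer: -3*I/10522 ≈ -0.00028512*I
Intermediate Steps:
E = 9 (E = -3 + 12 = 9)
M(n) = -11
P(v) = 15*I (P(v) = sqrt(-11 - 214) = sqrt(-225) = 15*I)
P(-779)/(-52610) = (15*I)/(-52610) = (15*I)*(-1/52610) = -3*I/10522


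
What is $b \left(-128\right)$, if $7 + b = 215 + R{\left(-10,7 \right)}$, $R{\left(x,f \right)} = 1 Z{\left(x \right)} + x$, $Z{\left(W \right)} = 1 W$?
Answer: $-24064$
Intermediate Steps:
$Z{\left(W \right)} = W$
$R{\left(x,f \right)} = 2 x$ ($R{\left(x,f \right)} = 1 x + x = x + x = 2 x$)
$b = 188$ ($b = -7 + \left(215 + 2 \left(-10\right)\right) = -7 + \left(215 - 20\right) = -7 + 195 = 188$)
$b \left(-128\right) = 188 \left(-128\right) = -24064$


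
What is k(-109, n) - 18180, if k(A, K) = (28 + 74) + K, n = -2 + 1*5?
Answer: -18075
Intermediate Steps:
n = 3 (n = -2 + 5 = 3)
k(A, K) = 102 + K
k(-109, n) - 18180 = (102 + 3) - 18180 = 105 - 18180 = -18075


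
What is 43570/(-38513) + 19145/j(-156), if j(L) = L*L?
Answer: -322988135/937252368 ≈ -0.34461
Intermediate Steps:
j(L) = L²
43570/(-38513) + 19145/j(-156) = 43570/(-38513) + 19145/((-156)²) = 43570*(-1/38513) + 19145/24336 = -43570/38513 + 19145*(1/24336) = -43570/38513 + 19145/24336 = -322988135/937252368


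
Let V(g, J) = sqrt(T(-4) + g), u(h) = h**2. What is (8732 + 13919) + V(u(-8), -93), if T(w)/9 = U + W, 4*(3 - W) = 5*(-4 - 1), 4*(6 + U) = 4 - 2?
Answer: 22651 + sqrt(391)/2 ≈ 22661.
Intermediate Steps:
U = -11/2 (U = -6 + (4 - 2)/4 = -6 + (1/4)*2 = -6 + 1/2 = -11/2 ≈ -5.5000)
W = 37/4 (W = 3 - 5*(-4 - 1)/4 = 3 - 5*(-5)/4 = 3 - 1/4*(-25) = 3 + 25/4 = 37/4 ≈ 9.2500)
T(w) = 135/4 (T(w) = 9*(-11/2 + 37/4) = 9*(15/4) = 135/4)
V(g, J) = sqrt(135/4 + g)
(8732 + 13919) + V(u(-8), -93) = (8732 + 13919) + sqrt(135 + 4*(-8)**2)/2 = 22651 + sqrt(135 + 4*64)/2 = 22651 + sqrt(135 + 256)/2 = 22651 + sqrt(391)/2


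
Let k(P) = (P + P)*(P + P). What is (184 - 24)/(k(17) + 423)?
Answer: 160/1579 ≈ 0.10133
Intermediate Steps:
k(P) = 4*P**2 (k(P) = (2*P)*(2*P) = 4*P**2)
(184 - 24)/(k(17) + 423) = (184 - 24)/(4*17**2 + 423) = 160/(4*289 + 423) = 160/(1156 + 423) = 160/1579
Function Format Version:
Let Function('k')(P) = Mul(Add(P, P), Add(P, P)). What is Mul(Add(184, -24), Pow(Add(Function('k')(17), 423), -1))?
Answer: Rational(160, 1579) ≈ 0.10133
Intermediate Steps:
Function('k')(P) = Mul(4, Pow(P, 2)) (Function('k')(P) = Mul(Mul(2, P), Mul(2, P)) = Mul(4, Pow(P, 2)))
Mul(Add(184, -24), Pow(Add(Function('k')(17), 423), -1)) = Mul(Add(184, -24), Pow(Add(Mul(4, Pow(17, 2)), 423), -1)) = Mul(160, Pow(Add(Mul(4, 289), 423), -1)) = Mul(160, Pow(Add(1156, 423), -1)) = Mul(160, Pow(1579, -1)) = Mul(160, Rational(1, 1579)) = Rational(160, 1579)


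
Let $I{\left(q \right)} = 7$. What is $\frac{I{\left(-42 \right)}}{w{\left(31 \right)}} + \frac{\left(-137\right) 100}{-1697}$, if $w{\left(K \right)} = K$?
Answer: $\frac{436579}{52607} \approx 8.2989$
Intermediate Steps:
$\frac{I{\left(-42 \right)}}{w{\left(31 \right)}} + \frac{\left(-137\right) 100}{-1697} = \frac{7}{31} + \frac{\left(-137\right) 100}{-1697} = 7 \cdot \frac{1}{31} - - \frac{13700}{1697} = \frac{7}{31} + \frac{13700}{1697} = \frac{436579}{52607}$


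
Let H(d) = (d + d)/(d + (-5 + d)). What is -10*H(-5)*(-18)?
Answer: 120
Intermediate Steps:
H(d) = 2*d/(-5 + 2*d) (H(d) = (2*d)/(-5 + 2*d) = 2*d/(-5 + 2*d))
-10*H(-5)*(-18) = -20*(-5)/(-5 + 2*(-5))*(-18) = -20*(-5)/(-5 - 10)*(-18) = -20*(-5)/(-15)*(-18) = -20*(-5)*(-1)/15*(-18) = -10*⅔*(-18) = -20/3*(-18) = 120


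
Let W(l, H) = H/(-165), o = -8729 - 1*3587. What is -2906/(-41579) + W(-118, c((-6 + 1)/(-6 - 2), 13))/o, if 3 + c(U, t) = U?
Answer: 47242400719/675954792480 ≈ 0.069890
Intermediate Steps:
c(U, t) = -3 + U
o = -12316 (o = -8729 - 3587 = -12316)
W(l, H) = -H/165 (W(l, H) = H*(-1/165) = -H/165)
-2906/(-41579) + W(-118, c((-6 + 1)/(-6 - 2), 13))/o = -2906/(-41579) - (-3 + (-6 + 1)/(-6 - 2))/165/(-12316) = -2906*(-1/41579) - (-3 - 5/(-8))/165*(-1/12316) = 2906/41579 - (-3 - 5*(-⅛))/165*(-1/12316) = 2906/41579 - (-3 + 5/8)/165*(-1/12316) = 2906/41579 - 1/165*(-19/8)*(-1/12316) = 2906/41579 + (19/1320)*(-1/12316) = 2906/41579 - 19/16257120 = 47242400719/675954792480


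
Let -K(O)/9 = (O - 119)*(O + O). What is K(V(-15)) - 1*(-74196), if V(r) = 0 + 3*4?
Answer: 97308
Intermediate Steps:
V(r) = 12 (V(r) = 0 + 12 = 12)
K(O) = -18*O*(-119 + O) (K(O) = -9*(O - 119)*(O + O) = -9*(-119 + O)*2*O = -18*O*(-119 + O))
K(V(-15)) - 1*(-74196) = 18*12*(119 - 1*12) - 1*(-74196) = 18*12*(119 - 12) + 74196 = 18*12*107 + 74196 = 23112 + 74196 = 97308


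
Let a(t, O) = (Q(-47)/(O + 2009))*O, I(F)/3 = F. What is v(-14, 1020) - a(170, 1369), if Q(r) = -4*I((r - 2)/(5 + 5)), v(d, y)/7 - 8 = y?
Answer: 20189659/2815 ≈ 7172.2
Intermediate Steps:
I(F) = 3*F
v(d, y) = 56 + 7*y
Q(r) = 12/5 - 6*r/5 (Q(r) = -12*(r - 2)/(5 + 5) = -12*(-2 + r)/10 = -12*(-2 + r)*(⅒) = -12*(-⅕ + r/10) = -4*(-⅗ + 3*r/10) = 12/5 - 6*r/5)
a(t, O) = 294*O/(5*(2009 + O)) (a(t, O) = ((12/5 - 6/5*(-47))/(O + 2009))*O = ((12/5 + 282/5)/(2009 + O))*O = (294/(5*(2009 + O)))*O = 294*O/(5*(2009 + O)))
v(-14, 1020) - a(170, 1369) = (56 + 7*1020) - 294*1369/(5*(2009 + 1369)) = (56 + 7140) - 294*1369/(5*3378) = 7196 - 294*1369/(5*3378) = 7196 - 1*67081/2815 = 7196 - 67081/2815 = 20189659/2815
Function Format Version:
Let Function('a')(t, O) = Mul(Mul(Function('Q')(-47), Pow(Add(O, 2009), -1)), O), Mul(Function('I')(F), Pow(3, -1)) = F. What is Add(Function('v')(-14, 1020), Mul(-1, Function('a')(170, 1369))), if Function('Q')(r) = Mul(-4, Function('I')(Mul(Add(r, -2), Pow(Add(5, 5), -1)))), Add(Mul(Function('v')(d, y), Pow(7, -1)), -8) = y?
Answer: Rational(20189659, 2815) ≈ 7172.2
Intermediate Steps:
Function('I')(F) = Mul(3, F)
Function('v')(d, y) = Add(56, Mul(7, y))
Function('Q')(r) = Add(Rational(12, 5), Mul(Rational(-6, 5), r)) (Function('Q')(r) = Mul(-4, Mul(3, Mul(Add(r, -2), Pow(Add(5, 5), -1)))) = Mul(-4, Mul(3, Mul(Add(-2, r), Pow(10, -1)))) = Mul(-4, Mul(3, Mul(Add(-2, r), Rational(1, 10)))) = Mul(-4, Mul(3, Add(Rational(-1, 5), Mul(Rational(1, 10), r)))) = Mul(-4, Add(Rational(-3, 5), Mul(Rational(3, 10), r))) = Add(Rational(12, 5), Mul(Rational(-6, 5), r)))
Function('a')(t, O) = Mul(Rational(294, 5), O, Pow(Add(2009, O), -1)) (Function('a')(t, O) = Mul(Mul(Add(Rational(12, 5), Mul(Rational(-6, 5), -47)), Pow(Add(O, 2009), -1)), O) = Mul(Mul(Add(Rational(12, 5), Rational(282, 5)), Pow(Add(2009, O), -1)), O) = Mul(Mul(Rational(294, 5), Pow(Add(2009, O), -1)), O) = Mul(Rational(294, 5), O, Pow(Add(2009, O), -1)))
Add(Function('v')(-14, 1020), Mul(-1, Function('a')(170, 1369))) = Add(Add(56, Mul(7, 1020)), Mul(-1, Mul(Rational(294, 5), 1369, Pow(Add(2009, 1369), -1)))) = Add(Add(56, 7140), Mul(-1, Mul(Rational(294, 5), 1369, Pow(3378, -1)))) = Add(7196, Mul(-1, Mul(Rational(294, 5), 1369, Rational(1, 3378)))) = Add(7196, Mul(-1, Rational(67081, 2815))) = Add(7196, Rational(-67081, 2815)) = Rational(20189659, 2815)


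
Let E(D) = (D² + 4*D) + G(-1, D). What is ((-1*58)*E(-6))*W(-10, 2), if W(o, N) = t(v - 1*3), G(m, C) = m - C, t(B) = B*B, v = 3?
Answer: 0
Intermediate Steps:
t(B) = B²
W(o, N) = 0 (W(o, N) = (3 - 1*3)² = (3 - 3)² = 0² = 0)
E(D) = -1 + D² + 3*D (E(D) = (D² + 4*D) + (-1 - D) = -1 + D² + 3*D)
((-1*58)*E(-6))*W(-10, 2) = ((-1*58)*(-1 + (-6)² + 3*(-6)))*0 = -58*(-1 + 36 - 18)*0 = -58*17*0 = -986*0 = 0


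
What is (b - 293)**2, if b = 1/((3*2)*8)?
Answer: 197767969/2304 ≈ 85837.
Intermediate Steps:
b = 1/48 (b = 1/(6*8) = 1/48 ≈ 0.020833)
(b - 293)**2 = (1/48 - 293)**2 = (-14063/48)**2 = 197767969/2304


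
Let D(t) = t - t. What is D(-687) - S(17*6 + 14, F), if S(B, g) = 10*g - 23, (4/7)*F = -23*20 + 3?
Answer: 16041/2 ≈ 8020.5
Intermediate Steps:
F = -3199/4 (F = 7*(-23*20 + 3)/4 = 7*(-460 + 3)/4 = (7/4)*(-457) = -3199/4 ≈ -799.75)
S(B, g) = -23 + 10*g
D(t) = 0
D(-687) - S(17*6 + 14, F) = 0 - (-23 + 10*(-3199/4)) = 0 - (-23 - 15995/2) = 0 - 1*(-16041/2) = 0 + 16041/2 = 16041/2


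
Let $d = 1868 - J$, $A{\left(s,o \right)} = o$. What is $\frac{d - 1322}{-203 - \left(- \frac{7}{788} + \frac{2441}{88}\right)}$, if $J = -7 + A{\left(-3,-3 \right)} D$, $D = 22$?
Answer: $- \frac{10730984}{3999931} \approx -2.6828$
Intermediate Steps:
$J = -73$ ($J = -7 - 66 = -73$)
$d = 1941$ ($d = 1868 - -73 = 1868 + 73 = 1941$)
$\frac{d - 1322}{-203 - \left(- \frac{7}{788} + \frac{2441}{88}\right)} = \frac{1941 - 1322}{-203 - \left(- \frac{7}{788} + \frac{2441}{88}\right)} = \frac{619}{-203 - \frac{480723}{17336}} = \frac{619}{- \frac{3999931}{17336}} = 619 \left(- \frac{17336}{3999931}\right) = - \frac{10730984}{3999931}$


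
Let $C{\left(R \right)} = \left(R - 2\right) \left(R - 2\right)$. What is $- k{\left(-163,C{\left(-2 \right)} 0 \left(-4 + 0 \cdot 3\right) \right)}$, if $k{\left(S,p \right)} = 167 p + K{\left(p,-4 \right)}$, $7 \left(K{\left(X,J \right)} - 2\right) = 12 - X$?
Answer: $- \frac{26}{7} \approx -3.7143$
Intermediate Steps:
$K{\left(X,J \right)} = \frac{26}{7} - \frac{X}{7}$ ($K{\left(X,J \right)} = 2 + \frac{12 - X}{7} = 2 - \left(- \frac{12}{7} + \frac{X}{7}\right) = \frac{26}{7} - \frac{X}{7}$)
$C{\left(R \right)} = \left(-2 + R\right)^{2}$ ($C{\left(R \right)} = \left(-2 + R\right) \left(-2 + R\right) = \left(-2 + R\right)^{2}$)
$k{\left(S,p \right)} = \frac{26}{7} + \frac{1168 p}{7}$ ($k{\left(S,p \right)} = 167 p - \left(- \frac{26}{7} + \frac{p}{7}\right) = \frac{26}{7} + \frac{1168 p}{7}$)
$- k{\left(-163,C{\left(-2 \right)} 0 \left(-4 + 0 \cdot 3\right) \right)} = - (\frac{26}{7} + \frac{1168 \left(-2 - 2\right)^{2} \cdot 0 \left(-4 + 0 \cdot 3\right)}{7}) = - (\frac{26}{7} + \frac{1168 \left(-4\right)^{2} \cdot 0 \left(-4 + 0\right)}{7}) = - (\frac{26}{7} + \frac{1168 \cdot 16 \cdot 0 \left(-4\right)}{7}) = - (\frac{26}{7} + \frac{1168 \cdot 0 \left(-4\right)}{7}) = - (\frac{26}{7} + \frac{1168}{7} \cdot 0) = - (\frac{26}{7} + 0) = \left(-1\right) \frac{26}{7} = - \frac{26}{7}$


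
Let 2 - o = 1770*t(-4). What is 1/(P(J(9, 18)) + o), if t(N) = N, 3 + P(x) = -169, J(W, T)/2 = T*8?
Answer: 1/6910 ≈ 0.00014472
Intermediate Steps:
J(W, T) = 16*T (J(W, T) = 2*(T*8) = 2*(8*T) = 16*T)
P(x) = -172 (P(x) = -3 - 169 = -172)
o = 7082 (o = 2 - 1770*(-4) = 2 - 1*(-7080) = 2 + 7080 = 7082)
1/(P(J(9, 18)) + o) = 1/(-172 + 7082) = 1/6910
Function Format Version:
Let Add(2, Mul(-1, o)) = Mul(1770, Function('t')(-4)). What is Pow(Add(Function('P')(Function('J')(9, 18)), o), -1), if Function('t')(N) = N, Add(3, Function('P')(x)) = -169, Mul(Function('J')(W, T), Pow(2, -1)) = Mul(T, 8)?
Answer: Rational(1, 6910) ≈ 0.00014472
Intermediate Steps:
Function('J')(W, T) = Mul(16, T) (Function('J')(W, T) = Mul(2, Mul(T, 8)) = Mul(2, Mul(8, T)) = Mul(16, T))
Function('P')(x) = -172 (Function('P')(x) = Add(-3, -169) = -172)
o = 7082 (o = Add(2, Mul(-1, Mul(1770, -4))) = Add(2, Mul(-1, -7080)) = Add(2, 7080) = 7082)
Pow(Add(Function('P')(Function('J')(9, 18)), o), -1) = Pow(Add(-172, 7082), -1) = Pow(6910, -1) = Rational(1, 6910)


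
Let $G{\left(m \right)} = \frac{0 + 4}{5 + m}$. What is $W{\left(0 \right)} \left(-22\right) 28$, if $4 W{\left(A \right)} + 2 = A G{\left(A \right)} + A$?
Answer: $308$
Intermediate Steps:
$G{\left(m \right)} = \frac{4}{5 + m}$
$W{\left(A \right)} = - \frac{1}{2} + \frac{A}{4} + \frac{A}{5 + A}$ ($W{\left(A \right)} = - \frac{1}{2} + \frac{A \frac{4}{5 + A} + A}{4} = - \frac{1}{2} + \frac{\frac{4 A}{5 + A} + A}{4} = - \frac{1}{2} + \frac{A + \frac{4 A}{5 + A}}{4} = - \frac{1}{2} + \left(\frac{A}{4} + \frac{A}{5 + A}\right) = - \frac{1}{2} + \frac{A}{4} + \frac{A}{5 + A}$)
$W{\left(0 \right)} \left(-22\right) 28 = \frac{-10 + 0^{2} + 7 \cdot 0}{4 \left(5 + 0\right)} \left(-22\right) 28 = \frac{-10 + 0 + 0}{4 \cdot 5} \left(-22\right) 28 = \frac{1}{4} \cdot \frac{1}{5} \left(-10\right) \left(-22\right) 28 = \left(- \frac{1}{2}\right) \left(-22\right) 28 = 11 \cdot 28 = 308$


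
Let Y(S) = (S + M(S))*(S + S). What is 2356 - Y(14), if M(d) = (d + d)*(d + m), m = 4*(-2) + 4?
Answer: -5876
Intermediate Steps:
m = -4 (m = -8 + 4 = -4)
M(d) = 2*d*(-4 + d) (M(d) = (d + d)*(d - 4) = (2*d)*(-4 + d) = 2*d*(-4 + d))
Y(S) = 2*S*(S + 2*S*(-4 + S)) (Y(S) = (S + 2*S*(-4 + S))*(S + S) = (S + 2*S*(-4 + S))*(2*S) = 2*S*(S + 2*S*(-4 + S)))
2356 - Y(14) = 2356 - 14**2*(-14 + 4*14) = 2356 - 196*(-14 + 56) = 2356 - 196*42 = 2356 - 1*8232 = 2356 - 8232 = -5876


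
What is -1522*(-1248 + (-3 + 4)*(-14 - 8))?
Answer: 1932940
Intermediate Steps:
-1522*(-1248 + (-3 + 4)*(-14 - 8)) = -1522*(-1248 + 1*(-22)) = -1522*(-1248 - 22) = -1522*(-1270) = 1932940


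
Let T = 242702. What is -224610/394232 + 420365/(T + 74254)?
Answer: 2954057735/3904818681 ≈ 0.75652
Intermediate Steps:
-224610/394232 + 420365/(T + 74254) = -224610/394232 + 420365/(242702 + 74254) = -224610*1/394232 + 420365/316956 = -112305/197116 + 420365*(1/316956) = -112305/197116 + 420365/316956 = 2954057735/3904818681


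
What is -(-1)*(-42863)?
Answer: -42863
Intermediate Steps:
-(-1)*(-42863) = -1*42863 = -42863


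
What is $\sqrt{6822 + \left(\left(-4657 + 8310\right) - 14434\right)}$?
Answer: $i \sqrt{3959} \approx 62.921 i$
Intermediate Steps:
$\sqrt{6822 + \left(\left(-4657 + 8310\right) - 14434\right)} = \sqrt{6822 + \left(3653 - 14434\right)} = \sqrt{6822 - 10781} = \sqrt{-3959} = i \sqrt{3959}$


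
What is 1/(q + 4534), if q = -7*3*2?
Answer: 1/4492 ≈ 0.00022262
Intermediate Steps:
q = -42 (q = -21*2 = -42)
1/(q + 4534) = 1/(-42 + 4534) = 1/4492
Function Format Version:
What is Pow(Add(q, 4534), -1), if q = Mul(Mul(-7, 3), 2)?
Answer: Rational(1, 4492) ≈ 0.00022262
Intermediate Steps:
q = -42 (q = Mul(-21, 2) = -42)
Pow(Add(q, 4534), -1) = Pow(Add(-42, 4534), -1) = Pow(4492, -1) = Rational(1, 4492)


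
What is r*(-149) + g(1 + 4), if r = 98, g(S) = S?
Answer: -14597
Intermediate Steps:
r*(-149) + g(1 + 4) = 98*(-149) + (1 + 4) = -14602 + 5 = -14597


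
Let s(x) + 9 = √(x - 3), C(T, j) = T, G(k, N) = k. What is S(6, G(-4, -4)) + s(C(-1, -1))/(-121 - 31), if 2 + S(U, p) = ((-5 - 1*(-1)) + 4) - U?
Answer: -1207/152 - I/76 ≈ -7.9408 - 0.013158*I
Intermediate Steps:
S(U, p) = -2 - U (S(U, p) = -2 + (((-5 - 1*(-1)) + 4) - U) = -2 + (((-5 + 1) + 4) - U) = -2 + ((-4 + 4) - U) = -2 + (0 - U) = -2 - U)
s(x) = -9 + √(-3 + x) (s(x) = -9 + √(x - 3) = -9 + √(-3 + x))
S(6, G(-4, -4)) + s(C(-1, -1))/(-121 - 31) = (-2 - 1*6) + (-9 + √(-3 - 1))/(-121 - 31) = (-2 - 6) + (-9 + √(-4))/(-152) = -8 - (-9 + 2*I)/152 = -8 + (9/152 - I/76) = -1207/152 - I/76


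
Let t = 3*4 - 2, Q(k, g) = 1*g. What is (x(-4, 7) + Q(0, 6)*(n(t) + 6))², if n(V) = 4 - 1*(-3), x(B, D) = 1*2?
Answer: 6400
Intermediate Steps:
x(B, D) = 2
Q(k, g) = g
t = 10 (t = 12 - 2 = 10)
n(V) = 7 (n(V) = 4 + 3 = 7)
(x(-4, 7) + Q(0, 6)*(n(t) + 6))² = (2 + 6*(7 + 6))² = (2 + 6*13)² = (2 + 78)² = 80² = 6400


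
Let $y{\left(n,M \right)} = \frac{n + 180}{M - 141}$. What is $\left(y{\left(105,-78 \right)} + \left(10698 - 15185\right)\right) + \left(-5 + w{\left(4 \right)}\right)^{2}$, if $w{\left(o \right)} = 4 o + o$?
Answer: $- \frac{311221}{73} \approx -4263.3$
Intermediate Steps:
$y{\left(n,M \right)} = \frac{180 + n}{-141 + M}$
$w{\left(o \right)} = 5 o$
$\left(y{\left(105,-78 \right)} + \left(10698 - 15185\right)\right) + \left(-5 + w{\left(4 \right)}\right)^{2} = \left(\frac{180 + 105}{-141 - 78} + \left(10698 - 15185\right)\right) + \left(-5 + 5 \cdot 4\right)^{2} = \left(\frac{1}{-219} \cdot 285 + \left(10698 - 15185\right)\right) + \left(-5 + 20\right)^{2} = \left(\left(- \frac{1}{219}\right) 285 - 4487\right) + 15^{2} = \left(- \frac{95}{73} - 4487\right) + 225 = - \frac{327646}{73} + 225 = - \frac{311221}{73}$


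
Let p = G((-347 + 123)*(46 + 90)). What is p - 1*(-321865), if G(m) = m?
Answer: 291401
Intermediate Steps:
p = -30464 (p = (-347 + 123)*(46 + 90) = -224*136 = -30464)
p - 1*(-321865) = -30464 - 1*(-321865) = -30464 + 321865 = 291401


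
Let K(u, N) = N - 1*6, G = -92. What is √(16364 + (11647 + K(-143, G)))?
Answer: √27913 ≈ 167.07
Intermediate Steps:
K(u, N) = -6 + N (K(u, N) = N - 6 = -6 + N)
√(16364 + (11647 + K(-143, G))) = √(16364 + (11647 + (-6 - 92))) = √(16364 + (11647 - 98)) = √(16364 + 11549) = √27913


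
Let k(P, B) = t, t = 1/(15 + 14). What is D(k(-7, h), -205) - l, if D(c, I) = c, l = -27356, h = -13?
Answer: 793325/29 ≈ 27356.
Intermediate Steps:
t = 1/29 ≈ 0.034483
k(P, B) = 1/29
D(k(-7, h), -205) - l = 1/29 - 1*(-27356) = 1/29 + 27356 = 793325/29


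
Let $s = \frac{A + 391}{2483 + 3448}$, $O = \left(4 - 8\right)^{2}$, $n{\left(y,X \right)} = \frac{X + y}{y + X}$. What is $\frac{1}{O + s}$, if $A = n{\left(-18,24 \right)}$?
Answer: $\frac{5931}{95288} \approx 0.062243$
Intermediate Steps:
$n{\left(y,X \right)} = 1$ ($n{\left(y,X \right)} = \frac{X + y}{X + y} = 1$)
$A = 1$
$O = 16$ ($O = \left(-4\right)^{2} = 16$)
$s = \frac{392}{5931}$ ($s = \frac{1 + 391}{2483 + 3448} = \frac{392}{5931} \approx 0.066093$)
$\frac{1}{O + s} = \frac{1}{16 + \frac{392}{5931}} = \frac{1}{\frac{95288}{5931}} = \frac{5931}{95288}$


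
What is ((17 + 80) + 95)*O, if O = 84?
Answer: 16128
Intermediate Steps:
((17 + 80) + 95)*O = ((17 + 80) + 95)*84 = (97 + 95)*84 = 192*84 = 16128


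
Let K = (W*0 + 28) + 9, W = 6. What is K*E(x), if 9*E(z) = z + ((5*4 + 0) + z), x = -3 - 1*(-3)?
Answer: 740/9 ≈ 82.222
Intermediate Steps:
x = 0 (x = -3 + 3 = 0)
K = 37 (K = (6*0 + 28) + 9 = (0 + 28) + 9 = 28 + 9 = 37)
E(z) = 20/9 + 2*z/9 (E(z) = (z + ((5*4 + 0) + z))/9 = (z + ((20 + 0) + z))/9 = (z + (20 + z))/9 = (20 + 2*z)/9 = 20/9 + 2*z/9)
K*E(x) = 37*(20/9 + (2/9)*0) = 37*(20/9 + 0) = 37*(20/9) = 740/9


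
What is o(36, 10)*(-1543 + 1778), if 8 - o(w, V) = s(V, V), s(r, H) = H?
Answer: -470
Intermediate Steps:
o(w, V) = 8 - V
o(36, 10)*(-1543 + 1778) = (8 - 1*10)*(-1543 + 1778) = (8 - 10)*235 = -2*235 = -470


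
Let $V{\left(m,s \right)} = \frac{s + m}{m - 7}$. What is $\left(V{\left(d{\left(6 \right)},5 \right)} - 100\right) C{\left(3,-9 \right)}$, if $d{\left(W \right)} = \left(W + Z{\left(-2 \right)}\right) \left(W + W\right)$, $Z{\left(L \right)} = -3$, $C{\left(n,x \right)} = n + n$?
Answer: $- \frac{17154}{29} \approx -591.52$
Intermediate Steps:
$C{\left(n,x \right)} = 2 n$
$d{\left(W \right)} = 2 W \left(-3 + W\right)$ ($d{\left(W \right)} = \left(W - 3\right) \left(W + W\right) = \left(-3 + W\right) 2 W = 2 W \left(-3 + W\right)$)
$V{\left(m,s \right)} = \frac{m + s}{-7 + m}$
$\left(V{\left(d{\left(6 \right)},5 \right)} - 100\right) C{\left(3,-9 \right)} = \left(\frac{2 \cdot 6 \left(-3 + 6\right) + 5}{-7 + 2 \cdot 6 \left(-3 + 6\right)} - 100\right) 2 \cdot 3 = \left(\frac{2 \cdot 6 \cdot 3 + 5}{-7 + 2 \cdot 6 \cdot 3} - 100\right) 6 = \left(\frac{36 + 5}{-7 + 36} - 100\right) 6 = \left(\frac{1}{29} \cdot 41 - 100\right) 6 = \left(\frac{41}{29} - 100\right) 6 = \left(- \frac{2859}{29}\right) 6 = - \frac{17154}{29}$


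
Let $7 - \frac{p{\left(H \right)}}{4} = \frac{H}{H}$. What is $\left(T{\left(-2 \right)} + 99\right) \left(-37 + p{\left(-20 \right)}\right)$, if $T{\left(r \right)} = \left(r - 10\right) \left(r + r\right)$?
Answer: $-1911$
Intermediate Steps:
$p{\left(H \right)} = 24$ ($p{\left(H \right)} = 28 - 4 \frac{H}{H} = 28 - 4 = 24$)
$T{\left(r \right)} = 2 r \left(-10 + r\right)$ ($T{\left(r \right)} = \left(-10 + r\right) 2 r = 2 r \left(-10 + r\right)$)
$\left(T{\left(-2 \right)} + 99\right) \left(-37 + p{\left(-20 \right)}\right) = \left(2 \left(-2\right) \left(-10 - 2\right) + 99\right) \left(-37 + 24\right) = \left(2 \left(-2\right) \left(-12\right) + 99\right) \left(-13\right) = \left(48 + 99\right) \left(-13\right) = 147 \left(-13\right) = -1911$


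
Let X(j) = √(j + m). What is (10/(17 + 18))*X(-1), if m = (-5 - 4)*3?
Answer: 4*I*√7/7 ≈ 1.5119*I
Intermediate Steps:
m = -27 (m = -9*3 = -27)
X(j) = √(-27 + j) (X(j) = √(j - 27) = √(-27 + j))
(10/(17 + 18))*X(-1) = (10/(17 + 18))*√(-27 - 1) = (10/35)*√(-28) = (10*(1/35))*(2*I*√7) = 2*(2*I*√7)/7 = 4*I*√7/7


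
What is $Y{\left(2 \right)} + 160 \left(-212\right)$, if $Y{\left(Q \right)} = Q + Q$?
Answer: $-33916$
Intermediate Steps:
$Y{\left(Q \right)} = 2 Q$
$Y{\left(2 \right)} + 160 \left(-212\right) = 2 \cdot 2 + 160 \left(-212\right) = 4 - 33920 = -33916$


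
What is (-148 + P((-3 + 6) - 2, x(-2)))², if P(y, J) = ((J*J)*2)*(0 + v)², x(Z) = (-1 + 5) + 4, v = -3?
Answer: 1008016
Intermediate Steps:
x(Z) = 8 (x(Z) = 4 + 4 = 8)
P(y, J) = 18*J² (P(y, J) = ((J*J)*2)*(0 - 3)² = (J²*2)*(-3)² = (2*J²)*9 = 18*J²)
(-148 + P((-3 + 6) - 2, x(-2)))² = (-148 + 18*8²)² = (-148 + 18*64)² = (-148 + 1152)² = 1004² = 1008016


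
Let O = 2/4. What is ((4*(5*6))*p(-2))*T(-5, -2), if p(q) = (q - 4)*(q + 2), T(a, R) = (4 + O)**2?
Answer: 0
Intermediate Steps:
O = 1/2 (O = 2*(1/4) = 1/2 ≈ 0.50000)
T(a, R) = 81/4 (T(a, R) = (4 + 1/2)**2 = (9/2)**2 = 81/4)
p(q) = (-4 + q)*(2 + q)
((4*(5*6))*p(-2))*T(-5, -2) = ((4*(5*6))*(-8 + (-2)**2 - 2*(-2)))*(81/4) = ((4*30)*(-8 + 4 + 4))*(81/4) = (120*0)*(81/4) = 0*(81/4) = 0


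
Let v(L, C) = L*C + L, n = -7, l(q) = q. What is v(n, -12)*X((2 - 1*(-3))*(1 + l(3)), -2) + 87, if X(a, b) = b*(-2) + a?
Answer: 1935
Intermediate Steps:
v(L, C) = L + C*L (v(L, C) = C*L + L = L + C*L)
X(a, b) = a - 2*b (X(a, b) = -2*b + a = a - 2*b)
v(n, -12)*X((2 - 1*(-3))*(1 + l(3)), -2) + 87 = (-7*(1 - 12))*((2 - 1*(-3))*(1 + 3) - 2*(-2)) + 87 = (-7*(-11))*((2 + 3)*4 + 4) + 87 = 77*(5*4 + 4) + 87 = 77*(20 + 4) + 87 = 77*24 + 87 = 1848 + 87 = 1935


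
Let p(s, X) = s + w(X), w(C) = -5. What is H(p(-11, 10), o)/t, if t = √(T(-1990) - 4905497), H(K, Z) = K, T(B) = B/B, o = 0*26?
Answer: 4*I*√1226374/613187 ≈ 0.007224*I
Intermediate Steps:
o = 0
T(B) = 1
p(s, X) = -5 + s (p(s, X) = s - 5 = -5 + s)
t = 2*I*√1226374 (t = √(1 - 4905497) = √(-4905496) = 2*I*√1226374 ≈ 2214.8*I)
H(p(-11, 10), o)/t = (-5 - 11)/((2*I*√1226374)) = -(-4)*I*√1226374/613187 = 4*I*√1226374/613187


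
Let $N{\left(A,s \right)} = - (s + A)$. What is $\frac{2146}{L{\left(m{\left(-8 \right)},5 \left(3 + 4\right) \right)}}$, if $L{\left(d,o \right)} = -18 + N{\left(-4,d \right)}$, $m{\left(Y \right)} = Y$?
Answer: $- \frac{1073}{3} \approx -357.67$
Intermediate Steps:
$N{\left(A,s \right)} = - A - s$ ($N{\left(A,s \right)} = - (A + s) = - A - s$)
$L{\left(d,o \right)} = -14 - d$ ($L{\left(d,o \right)} = -18 - \left(-4 + d\right) = -14 - d$)
$\frac{2146}{L{\left(m{\left(-8 \right)},5 \left(3 + 4\right) \right)}} = \frac{2146}{-14 - -8} = \frac{2146}{-14 + 8} = \frac{2146}{-6} = 2146 \left(- \frac{1}{6}\right) = - \frac{1073}{3}$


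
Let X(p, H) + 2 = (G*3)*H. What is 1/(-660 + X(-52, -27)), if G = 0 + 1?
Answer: -1/743 ≈ -0.0013459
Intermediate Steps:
G = 1
X(p, H) = -2 + 3*H (X(p, H) = -2 + (1*3)*H = -2 + 3*H)
1/(-660 + X(-52, -27)) = 1/(-660 + (-2 + 3*(-27))) = 1/(-660 + (-2 - 81)) = 1/(-660 - 83) = 1/(-743) = -1/743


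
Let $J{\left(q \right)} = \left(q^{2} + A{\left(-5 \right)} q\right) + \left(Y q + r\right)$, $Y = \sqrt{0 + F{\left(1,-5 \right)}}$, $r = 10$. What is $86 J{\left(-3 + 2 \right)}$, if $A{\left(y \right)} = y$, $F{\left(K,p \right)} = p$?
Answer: $1376 - 86 i \sqrt{5} \approx 1376.0 - 192.3 i$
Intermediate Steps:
$Y = i \sqrt{5}$ ($Y = \sqrt{0 - 5} = \sqrt{-5} = i \sqrt{5} \approx 2.2361 i$)
$J{\left(q \right)} = 10 + q^{2} - 5 q + i q \sqrt{5}$ ($J{\left(q \right)} = \left(q^{2} - 5 q\right) + \left(i \sqrt{5} q + 10\right) = \left(q^{2} - 5 q\right) + \left(i q \sqrt{5} + 10\right) = \left(q^{2} - 5 q\right) + \left(10 + i q \sqrt{5}\right) = 10 + q^{2} - 5 q + i q \sqrt{5}$)
$86 J{\left(-3 + 2 \right)} = 86 \left(10 + \left(-3 + 2\right)^{2} - 5 \left(-3 + 2\right) + i \left(-3 + 2\right) \sqrt{5}\right) = 86 \left(10 + \left(-1\right)^{2} - -5 + i \left(-1\right) \sqrt{5}\right) = 86 \left(10 + 1 + 5 - i \sqrt{5}\right) = 86 \left(16 - i \sqrt{5}\right) = 1376 - 86 i \sqrt{5}$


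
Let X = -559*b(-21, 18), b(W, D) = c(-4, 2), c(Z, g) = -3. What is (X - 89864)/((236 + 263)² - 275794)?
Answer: 88187/26793 ≈ 3.2914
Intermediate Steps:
b(W, D) = -3
X = 1677 (X = -559*(-3) = 1677)
(X - 89864)/((236 + 263)² - 275794) = (1677 - 89864)/((236 + 263)² - 275794) = -88187/(499² - 275794) = -88187/(249001 - 275794) = -88187/(-26793) = -88187*(-1/26793) = 88187/26793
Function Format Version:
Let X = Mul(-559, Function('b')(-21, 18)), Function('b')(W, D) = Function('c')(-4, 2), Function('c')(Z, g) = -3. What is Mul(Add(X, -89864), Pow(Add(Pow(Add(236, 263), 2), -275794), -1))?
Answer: Rational(88187, 26793) ≈ 3.2914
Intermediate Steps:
Function('b')(W, D) = -3
X = 1677 (X = Mul(-559, -3) = 1677)
Mul(Add(X, -89864), Pow(Add(Pow(Add(236, 263), 2), -275794), -1)) = Mul(Add(1677, -89864), Pow(Add(Pow(Add(236, 263), 2), -275794), -1)) = Mul(-88187, Pow(Add(Pow(499, 2), -275794), -1)) = Mul(-88187, Pow(Add(249001, -275794), -1)) = Mul(-88187, Pow(-26793, -1)) = Mul(-88187, Rational(-1, 26793)) = Rational(88187, 26793)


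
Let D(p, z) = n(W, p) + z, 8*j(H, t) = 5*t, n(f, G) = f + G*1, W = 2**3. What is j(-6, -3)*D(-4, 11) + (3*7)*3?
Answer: 279/8 ≈ 34.875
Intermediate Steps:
W = 8
n(f, G) = G + f (n(f, G) = f + G = G + f)
j(H, t) = 5*t/8 (j(H, t) = (5*t)/8 = 5*t/8)
D(p, z) = 8 + p + z (D(p, z) = (p + 8) + z = (8 + p) + z = 8 + p + z)
j(-6, -3)*D(-4, 11) + (3*7)*3 = ((5/8)*(-3))*(8 - 4 + 11) + (3*7)*3 = -15/8*15 + 21*3 = -225/8 + 63 = 279/8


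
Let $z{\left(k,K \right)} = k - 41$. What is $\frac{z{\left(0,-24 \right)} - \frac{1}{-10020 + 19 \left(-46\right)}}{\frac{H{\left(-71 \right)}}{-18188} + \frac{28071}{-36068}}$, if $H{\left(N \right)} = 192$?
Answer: $\frac{36625813098494}{704678940147} \approx 51.975$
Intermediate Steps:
$z{\left(k,K \right)} = -41 + k$
$\frac{z{\left(0,-24 \right)} - \frac{1}{-10020 + 19 \left(-46\right)}}{\frac{H{\left(-71 \right)}}{-18188} + \frac{28071}{-36068}} = \frac{\left(-41 + 0\right) - \frac{1}{-10020 + 19 \left(-46\right)}}{\frac{192}{-18188} + \frac{28071}{-36068}} = \frac{-41 - \frac{1}{-10020 - 874}}{192 \left(- \frac{1}{18188}\right) + 28071 \left(- \frac{1}{36068}\right)} = \frac{-41 - \frac{1}{-10894}}{- \frac{48}{4547} - \frac{28071}{36068}} = \frac{-41 - - \frac{1}{10894}}{- \frac{129370101}{164001196}} = \left(-41 + \frac{1}{10894}\right) \left(- \frac{164001196}{129370101}\right) = \left(- \frac{446653}{10894}\right) \left(- \frac{164001196}{129370101}\right) = \frac{36625813098494}{704678940147}$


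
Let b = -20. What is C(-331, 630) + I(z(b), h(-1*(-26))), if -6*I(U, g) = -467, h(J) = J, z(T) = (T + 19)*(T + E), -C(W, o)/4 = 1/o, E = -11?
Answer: 49031/630 ≈ 77.827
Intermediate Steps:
C(W, o) = -4/o
z(T) = (-11 + T)*(19 + T) (z(T) = (T + 19)*(T - 11) = (19 + T)*(-11 + T) = (-11 + T)*(19 + T))
I(U, g) = 467/6 (I(U, g) = -⅙*(-467) = 467/6)
C(-331, 630) + I(z(b), h(-1*(-26))) = -4/630 + 467/6 = -4*1/630 + 467/6 = -2/315 + 467/6 = 49031/630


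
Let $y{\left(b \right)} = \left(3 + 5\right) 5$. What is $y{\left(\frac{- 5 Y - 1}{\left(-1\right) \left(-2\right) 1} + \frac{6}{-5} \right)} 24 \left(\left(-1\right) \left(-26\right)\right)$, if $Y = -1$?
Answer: $24960$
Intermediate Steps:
$y{\left(b \right)} = 40$ ($y{\left(b \right)} = 8 \cdot 5 = 40$)
$y{\left(\frac{- 5 Y - 1}{\left(-1\right) \left(-2\right) 1} + \frac{6}{-5} \right)} 24 \left(\left(-1\right) \left(-26\right)\right) = 40 \cdot 24 \left(\left(-1\right) \left(-26\right)\right) = 960 \cdot 26 = 24960$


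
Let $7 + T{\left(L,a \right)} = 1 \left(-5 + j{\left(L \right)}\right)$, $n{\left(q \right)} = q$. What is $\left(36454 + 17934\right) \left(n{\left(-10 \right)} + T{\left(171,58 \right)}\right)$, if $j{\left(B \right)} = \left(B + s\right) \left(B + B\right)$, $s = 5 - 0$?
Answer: $3272525960$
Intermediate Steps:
$s = 5$ ($s = 5 + 0 = 5$)
$j{\left(B \right)} = 2 B \left(5 + B\right)$ ($j{\left(B \right)} = \left(B + 5\right) \left(B + B\right) = \left(5 + B\right) 2 B = 2 B \left(5 + B\right)$)
$T{\left(L,a \right)} = -12 + 2 L \left(5 + L\right)$ ($T{\left(L,a \right)} = -7 + 1 \left(-5 + 2 L \left(5 + L\right)\right) = -7 + \left(-5 + 2 L \left(5 + L\right)\right) = -12 + 2 L \left(5 + L\right)$)
$\left(36454 + 17934\right) \left(n{\left(-10 \right)} + T{\left(171,58 \right)}\right) = \left(36454 + 17934\right) \left(-10 - \left(12 - 342 \left(5 + 171\right)\right)\right) = 54388 \left(-10 - \left(12 - 60192\right)\right) = 54388 \left(-10 + \left(-12 + 60192\right)\right) = 54388 \left(-10 + 60180\right) = 54388 \cdot 60170 = 3272525960$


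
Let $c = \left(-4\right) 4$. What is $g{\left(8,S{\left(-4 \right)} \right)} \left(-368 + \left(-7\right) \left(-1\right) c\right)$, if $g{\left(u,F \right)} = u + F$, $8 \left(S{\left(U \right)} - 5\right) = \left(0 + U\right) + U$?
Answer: $-5760$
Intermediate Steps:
$S{\left(U \right)} = 5 + \frac{U}{4}$ ($S{\left(U \right)} = 5 + \frac{\left(0 + U\right) + U}{8} = 5 + \frac{U + U}{8} = 5 + \frac{2 U}{8} = 5 + \frac{U}{4}$)
$c = -16$
$g{\left(u,F \right)} = F + u$
$g{\left(8,S{\left(-4 \right)} \right)} \left(-368 + \left(-7\right) \left(-1\right) c\right) = \left(\left(5 + \frac{1}{4} \left(-4\right)\right) + 8\right) \left(-368 + \left(-7\right) \left(-1\right) \left(-16\right)\right) = \left(\left(5 - 1\right) + 8\right) \left(-368 + 7 \left(-16\right)\right) = \left(4 + 8\right) \left(-368 - 112\right) = 12 \left(-480\right) = -5760$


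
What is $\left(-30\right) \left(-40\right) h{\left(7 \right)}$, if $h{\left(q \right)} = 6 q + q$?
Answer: $58800$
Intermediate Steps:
$h{\left(q \right)} = 7 q$
$\left(-30\right) \left(-40\right) h{\left(7 \right)} = \left(-30\right) \left(-40\right) 7 \cdot 7 = 1200 \cdot 49 = 58800$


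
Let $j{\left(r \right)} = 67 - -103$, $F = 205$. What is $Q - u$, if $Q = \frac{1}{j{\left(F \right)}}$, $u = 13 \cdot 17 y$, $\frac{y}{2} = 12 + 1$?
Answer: $- \frac{976819}{170} \approx -5746.0$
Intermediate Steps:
$j{\left(r \right)} = 170$ ($j{\left(r \right)} = 67 + 103 = 170$)
$y = 26$ ($y = 2 \left(12 + 1\right) = 2 \cdot 13 = 26$)
$u = 5746$ ($u = 13 \cdot 17 \cdot 26 = 221 \cdot 26 = 5746$)
$Q = \frac{1}{170} \approx 0.0058824$
$Q - u = \frac{1}{170} - 5746 = - \frac{976819}{170}$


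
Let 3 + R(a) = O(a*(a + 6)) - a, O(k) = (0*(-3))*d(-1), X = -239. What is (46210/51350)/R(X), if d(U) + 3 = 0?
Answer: 4621/1211860 ≈ 0.0038131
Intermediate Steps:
d(U) = -3 (d(U) = -3 + 0 = -3)
O(k) = 0 (O(k) = (0*(-3))*(-3) = 0*(-3) = 0)
R(a) = -3 - a (R(a) = -3 + (0 - a) = -3 - a)
(46210/51350)/R(X) = (46210/51350)/(-3 - 1*(-239)) = (46210*(1/51350))/(-3 + 239) = (4621/5135)/236 = (4621/5135)*(1/236) = 4621/1211860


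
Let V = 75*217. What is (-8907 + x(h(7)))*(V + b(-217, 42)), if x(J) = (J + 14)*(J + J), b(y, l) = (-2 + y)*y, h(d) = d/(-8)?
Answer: -9115426341/16 ≈ -5.6971e+8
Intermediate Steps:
h(d) = -d/8 (h(d) = d*(-⅛) = -d/8)
b(y, l) = y*(-2 + y)
x(J) = 2*J*(14 + J) (x(J) = (14 + J)*(2*J) = 2*J*(14 + J))
V = 16275
(-8907 + x(h(7)))*(V + b(-217, 42)) = (-8907 + 2*(-⅛*7)*(14 - ⅛*7))*(16275 - 217*(-2 - 217)) = (-8907 + 2*(-7/8)*(14 - 7/8))*(16275 - 217*(-219)) = (-8907 + 2*(-7/8)*(105/8))*(16275 + 47523) = (-8907 - 735/32)*63798 = -285759/32*63798 = -9115426341/16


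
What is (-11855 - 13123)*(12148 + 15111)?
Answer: -680875302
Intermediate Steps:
(-11855 - 13123)*(12148 + 15111) = -24978*27259 = -680875302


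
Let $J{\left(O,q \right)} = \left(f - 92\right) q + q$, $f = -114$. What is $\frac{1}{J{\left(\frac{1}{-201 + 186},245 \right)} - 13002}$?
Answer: $- \frac{1}{63227} \approx -1.5816 \cdot 10^{-5}$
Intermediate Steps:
$J{\left(O,q \right)} = - 205 q$ ($J{\left(O,q \right)} = \left(-114 - 92\right) q + q = - 206 q + q = - 205 q$)
$\frac{1}{J{\left(\frac{1}{-201 + 186},245 \right)} - 13002} = \frac{1}{\left(-205\right) 245 - 13002} = \frac{1}{-50225 - 13002} = \frac{1}{-63227} = - \frac{1}{63227}$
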